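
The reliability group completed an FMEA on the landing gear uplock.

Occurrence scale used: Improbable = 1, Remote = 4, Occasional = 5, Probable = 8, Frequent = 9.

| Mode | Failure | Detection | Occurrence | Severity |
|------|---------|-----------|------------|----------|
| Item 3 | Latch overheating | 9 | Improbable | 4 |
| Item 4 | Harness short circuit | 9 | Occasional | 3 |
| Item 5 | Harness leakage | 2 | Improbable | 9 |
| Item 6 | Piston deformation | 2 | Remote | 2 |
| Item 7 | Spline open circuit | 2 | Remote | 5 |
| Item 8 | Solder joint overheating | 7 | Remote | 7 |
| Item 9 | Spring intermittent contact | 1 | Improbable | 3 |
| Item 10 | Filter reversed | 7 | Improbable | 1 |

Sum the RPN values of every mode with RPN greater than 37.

RPN = Severity × Occurrence × Detection:
  Item 3: 4 × 1 × 9 = 36
  Item 4: 3 × 5 × 9 = 135
  Item 5: 9 × 1 × 2 = 18
  Item 6: 2 × 4 × 2 = 16
  Item 7: 5 × 4 × 2 = 40
  Item 8: 7 × 4 × 7 = 196
  Item 9: 3 × 1 × 1 = 3
  Item 10: 1 × 1 × 7 = 7
RPN > 37: Item 4 (135), Item 7 (40), Item 8 (196).
Sum: 135 + 40 + 196 = 371.

371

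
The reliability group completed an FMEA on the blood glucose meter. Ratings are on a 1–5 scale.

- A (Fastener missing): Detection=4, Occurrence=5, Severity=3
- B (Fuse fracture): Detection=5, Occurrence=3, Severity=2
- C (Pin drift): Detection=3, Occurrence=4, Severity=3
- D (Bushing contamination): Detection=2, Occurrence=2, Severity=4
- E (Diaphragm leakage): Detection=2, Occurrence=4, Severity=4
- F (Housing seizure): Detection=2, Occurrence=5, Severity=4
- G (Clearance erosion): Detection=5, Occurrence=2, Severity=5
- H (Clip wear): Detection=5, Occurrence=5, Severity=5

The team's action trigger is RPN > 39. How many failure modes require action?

RPN = Severity × Occurrence × Detection:
  A: 3 × 5 × 4 = 60
  B: 2 × 3 × 5 = 30
  C: 3 × 4 × 3 = 36
  D: 4 × 2 × 2 = 16
  E: 4 × 4 × 2 = 32
  F: 4 × 5 × 2 = 40
  G: 5 × 2 × 5 = 50
  H: 5 × 5 × 5 = 125
Modes with RPN > 39: A (60), F (40), G (50), H (125) → 4.

4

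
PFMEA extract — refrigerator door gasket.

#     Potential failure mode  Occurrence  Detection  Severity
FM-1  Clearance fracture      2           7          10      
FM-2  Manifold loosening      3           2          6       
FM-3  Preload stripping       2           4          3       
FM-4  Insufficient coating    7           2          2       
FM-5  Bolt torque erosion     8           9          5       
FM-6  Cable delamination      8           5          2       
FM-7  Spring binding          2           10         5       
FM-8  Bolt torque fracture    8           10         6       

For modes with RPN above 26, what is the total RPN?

1224

RPN = Severity × Occurrence × Detection:
  FM-1: 10 × 2 × 7 = 140
  FM-2: 6 × 3 × 2 = 36
  FM-3: 3 × 2 × 4 = 24
  FM-4: 2 × 7 × 2 = 28
  FM-5: 5 × 8 × 9 = 360
  FM-6: 2 × 8 × 5 = 80
  FM-7: 5 × 2 × 10 = 100
  FM-8: 6 × 8 × 10 = 480
RPN > 26: FM-1 (140), FM-2 (36), FM-4 (28), FM-5 (360), FM-6 (80), FM-7 (100), FM-8 (480).
Sum: 140 + 36 + 28 + 360 + 80 + 100 + 480 = 1224.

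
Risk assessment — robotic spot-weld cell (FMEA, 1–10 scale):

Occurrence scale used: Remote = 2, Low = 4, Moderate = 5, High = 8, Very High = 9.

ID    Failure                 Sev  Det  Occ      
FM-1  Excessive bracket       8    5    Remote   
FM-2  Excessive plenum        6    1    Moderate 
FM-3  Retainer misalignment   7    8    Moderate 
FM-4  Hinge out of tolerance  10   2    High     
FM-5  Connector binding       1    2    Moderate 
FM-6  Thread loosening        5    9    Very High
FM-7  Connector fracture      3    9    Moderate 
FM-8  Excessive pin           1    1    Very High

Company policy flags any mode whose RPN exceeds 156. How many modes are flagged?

RPN = Severity × Occurrence × Detection:
  FM-1: 8 × 2 × 5 = 80
  FM-2: 6 × 5 × 1 = 30
  FM-3: 7 × 5 × 8 = 280
  FM-4: 10 × 8 × 2 = 160
  FM-5: 1 × 5 × 2 = 10
  FM-6: 5 × 9 × 9 = 405
  FM-7: 3 × 5 × 9 = 135
  FM-8: 1 × 9 × 1 = 9
Modes with RPN > 156: FM-3 (280), FM-4 (160), FM-6 (405) → 3.

3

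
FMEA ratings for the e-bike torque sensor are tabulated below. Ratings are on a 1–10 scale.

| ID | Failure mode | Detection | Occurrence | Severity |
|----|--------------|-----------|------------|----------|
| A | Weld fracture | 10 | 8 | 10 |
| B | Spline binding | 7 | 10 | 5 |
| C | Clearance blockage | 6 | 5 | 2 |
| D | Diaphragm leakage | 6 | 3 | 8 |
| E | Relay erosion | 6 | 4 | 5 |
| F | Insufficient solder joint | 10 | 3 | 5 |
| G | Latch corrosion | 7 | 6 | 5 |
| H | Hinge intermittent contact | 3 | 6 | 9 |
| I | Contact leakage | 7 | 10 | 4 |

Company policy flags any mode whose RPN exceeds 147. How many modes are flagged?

RPN = Severity × Occurrence × Detection:
  A: 10 × 8 × 10 = 800
  B: 5 × 10 × 7 = 350
  C: 2 × 5 × 6 = 60
  D: 8 × 3 × 6 = 144
  E: 5 × 4 × 6 = 120
  F: 5 × 3 × 10 = 150
  G: 5 × 6 × 7 = 210
  H: 9 × 6 × 3 = 162
  I: 4 × 10 × 7 = 280
Modes with RPN > 147: A (800), B (350), F (150), G (210), H (162), I (280) → 6.

6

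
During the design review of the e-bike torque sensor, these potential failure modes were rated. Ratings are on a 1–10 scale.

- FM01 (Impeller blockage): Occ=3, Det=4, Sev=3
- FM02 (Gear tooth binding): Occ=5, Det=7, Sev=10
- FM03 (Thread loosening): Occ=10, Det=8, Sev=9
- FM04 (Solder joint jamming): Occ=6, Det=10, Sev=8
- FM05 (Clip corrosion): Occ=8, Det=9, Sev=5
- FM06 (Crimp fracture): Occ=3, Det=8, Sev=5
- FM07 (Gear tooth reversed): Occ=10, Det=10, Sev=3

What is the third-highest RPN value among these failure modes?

RPN = Severity × Occurrence × Detection:
  FM01: 3 × 3 × 4 = 36
  FM02: 10 × 5 × 7 = 350
  FM03: 9 × 10 × 8 = 720
  FM04: 8 × 6 × 10 = 480
  FM05: 5 × 8 × 9 = 360
  FM06: 5 × 3 × 8 = 120
  FM07: 3 × 10 × 10 = 300
Sorted descending: 720, 480, 360, 350, 300, 120, 36.
The third-highest RPN is 360 (FM05).

360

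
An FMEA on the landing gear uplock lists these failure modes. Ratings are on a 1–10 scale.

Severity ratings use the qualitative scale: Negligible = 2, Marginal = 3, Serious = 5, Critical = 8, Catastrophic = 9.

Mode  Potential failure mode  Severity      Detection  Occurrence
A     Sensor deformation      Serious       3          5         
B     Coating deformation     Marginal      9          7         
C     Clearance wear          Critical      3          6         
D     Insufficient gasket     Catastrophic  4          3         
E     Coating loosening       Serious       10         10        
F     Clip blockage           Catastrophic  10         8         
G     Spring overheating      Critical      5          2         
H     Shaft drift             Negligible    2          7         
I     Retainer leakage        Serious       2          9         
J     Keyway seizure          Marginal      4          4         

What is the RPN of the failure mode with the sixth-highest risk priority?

RPN = Severity × Occurrence × Detection:
  A: 5 × 5 × 3 = 75
  B: 3 × 7 × 9 = 189
  C: 8 × 6 × 3 = 144
  D: 9 × 3 × 4 = 108
  E: 5 × 10 × 10 = 500
  F: 9 × 8 × 10 = 720
  G: 8 × 2 × 5 = 80
  H: 2 × 7 × 2 = 28
  I: 5 × 9 × 2 = 90
  J: 3 × 4 × 4 = 48
Sorted descending: 720, 500, 189, 144, 108, 90, 80, 75, 48, 28.
The sixth-highest RPN is 90 (I).

90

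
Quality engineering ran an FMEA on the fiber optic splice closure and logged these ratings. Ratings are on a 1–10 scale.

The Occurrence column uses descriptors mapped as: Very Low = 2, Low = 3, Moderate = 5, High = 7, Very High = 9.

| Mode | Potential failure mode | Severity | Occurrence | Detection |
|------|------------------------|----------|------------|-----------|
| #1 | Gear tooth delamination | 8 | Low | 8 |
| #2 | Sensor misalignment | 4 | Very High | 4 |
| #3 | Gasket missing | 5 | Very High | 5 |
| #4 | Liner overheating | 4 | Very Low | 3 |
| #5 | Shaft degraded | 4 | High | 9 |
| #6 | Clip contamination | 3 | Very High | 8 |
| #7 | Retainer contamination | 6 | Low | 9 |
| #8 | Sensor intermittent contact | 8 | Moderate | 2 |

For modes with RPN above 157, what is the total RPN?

RPN = Severity × Occurrence × Detection:
  #1: 8 × 3 × 8 = 192
  #2: 4 × 9 × 4 = 144
  #3: 5 × 9 × 5 = 225
  #4: 4 × 2 × 3 = 24
  #5: 4 × 7 × 9 = 252
  #6: 3 × 9 × 8 = 216
  #7: 6 × 3 × 9 = 162
  #8: 8 × 5 × 2 = 80
RPN > 157: #1 (192), #3 (225), #5 (252), #6 (216), #7 (162).
Sum: 192 + 225 + 252 + 216 + 162 = 1047.

1047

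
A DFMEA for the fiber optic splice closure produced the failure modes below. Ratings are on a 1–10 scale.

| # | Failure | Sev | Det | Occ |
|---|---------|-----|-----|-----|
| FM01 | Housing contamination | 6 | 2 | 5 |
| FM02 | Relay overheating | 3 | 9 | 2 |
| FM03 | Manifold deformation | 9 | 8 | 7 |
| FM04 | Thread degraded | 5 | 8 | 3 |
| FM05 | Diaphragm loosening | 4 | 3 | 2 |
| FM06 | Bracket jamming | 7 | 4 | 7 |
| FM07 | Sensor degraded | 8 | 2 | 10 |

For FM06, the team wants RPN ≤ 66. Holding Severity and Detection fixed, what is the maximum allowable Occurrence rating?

FM06: S=7, O=7, D=4 → current RPN = 196.
Fixed product = 28. Need 28 × O ≤ 66, so O ≤ 66/28 = 2.36.
Maximum integer Occurrence rating = 2 (gives RPN 56; O=3 would give 84 > 66).

2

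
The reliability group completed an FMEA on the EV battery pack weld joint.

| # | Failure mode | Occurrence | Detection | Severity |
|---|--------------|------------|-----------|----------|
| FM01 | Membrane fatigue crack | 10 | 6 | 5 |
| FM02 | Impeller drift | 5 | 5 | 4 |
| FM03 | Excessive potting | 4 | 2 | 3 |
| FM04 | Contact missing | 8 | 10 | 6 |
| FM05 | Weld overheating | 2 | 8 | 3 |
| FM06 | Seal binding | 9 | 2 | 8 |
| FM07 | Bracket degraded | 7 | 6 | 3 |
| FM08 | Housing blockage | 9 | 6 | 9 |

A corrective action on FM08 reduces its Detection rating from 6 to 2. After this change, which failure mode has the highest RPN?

RPN = Severity × Occurrence × Detection:
  FM01: 5 × 10 × 6 = 300
  FM02: 4 × 5 × 5 = 100
  FM03: 3 × 4 × 2 = 24
  FM04: 6 × 8 × 10 = 480
  FM05: 3 × 2 × 8 = 48
  FM06: 8 × 9 × 2 = 144
  FM07: 3 × 7 × 6 = 126
  FM08: 9 × 9 × 6 = 486
After action: FM08 → 9 × 9 × 2 = 162.
Revised RPNs: FM04=480, FM01=300, FM08=162, FM06=144, FM07=126, FM02=100, FM05=48, FM03=24.
Highest is now FM04 (480).

FM04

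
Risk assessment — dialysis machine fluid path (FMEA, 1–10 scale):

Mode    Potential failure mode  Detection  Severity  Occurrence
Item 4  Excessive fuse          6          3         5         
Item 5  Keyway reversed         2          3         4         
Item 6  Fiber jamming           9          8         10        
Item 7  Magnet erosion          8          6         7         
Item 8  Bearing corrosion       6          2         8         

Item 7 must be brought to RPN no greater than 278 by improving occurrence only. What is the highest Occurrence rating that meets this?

5

Item 7: S=6, O=7, D=8 → current RPN = 336.
Fixed product = 48. Need 48 × O ≤ 278, so O ≤ 278/48 = 5.79.
Maximum integer Occurrence rating = 5 (gives RPN 240; O=6 would give 288 > 278).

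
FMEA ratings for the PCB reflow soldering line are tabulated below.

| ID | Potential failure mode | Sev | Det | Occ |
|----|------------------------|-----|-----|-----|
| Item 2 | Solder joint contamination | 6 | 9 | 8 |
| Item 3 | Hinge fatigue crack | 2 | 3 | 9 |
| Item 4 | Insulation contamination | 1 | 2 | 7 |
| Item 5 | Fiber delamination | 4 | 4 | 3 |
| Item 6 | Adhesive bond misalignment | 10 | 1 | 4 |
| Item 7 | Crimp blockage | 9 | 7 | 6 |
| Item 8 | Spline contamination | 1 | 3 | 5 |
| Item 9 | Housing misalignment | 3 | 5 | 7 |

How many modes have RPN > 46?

RPN = Severity × Occurrence × Detection:
  Item 2: 6 × 8 × 9 = 432
  Item 3: 2 × 9 × 3 = 54
  Item 4: 1 × 7 × 2 = 14
  Item 5: 4 × 3 × 4 = 48
  Item 6: 10 × 4 × 1 = 40
  Item 7: 9 × 6 × 7 = 378
  Item 8: 1 × 5 × 3 = 15
  Item 9: 3 × 7 × 5 = 105
Modes with RPN > 46: Item 2 (432), Item 3 (54), Item 5 (48), Item 7 (378), Item 9 (105) → 5.

5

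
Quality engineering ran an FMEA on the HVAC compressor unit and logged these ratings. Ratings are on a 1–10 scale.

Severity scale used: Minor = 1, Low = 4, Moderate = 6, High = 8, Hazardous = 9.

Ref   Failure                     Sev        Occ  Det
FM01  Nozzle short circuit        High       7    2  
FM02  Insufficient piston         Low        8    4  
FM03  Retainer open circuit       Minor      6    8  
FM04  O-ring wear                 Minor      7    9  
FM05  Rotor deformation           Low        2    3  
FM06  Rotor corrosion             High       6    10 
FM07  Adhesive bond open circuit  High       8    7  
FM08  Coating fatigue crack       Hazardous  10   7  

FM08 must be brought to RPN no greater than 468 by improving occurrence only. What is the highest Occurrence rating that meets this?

FM08: S=9, O=10, D=7 → current RPN = 630.
Fixed product = 63. Need 63 × O ≤ 468, so O ≤ 468/63 = 7.43.
Maximum integer Occurrence rating = 7 (gives RPN 441; O=8 would give 504 > 468).

7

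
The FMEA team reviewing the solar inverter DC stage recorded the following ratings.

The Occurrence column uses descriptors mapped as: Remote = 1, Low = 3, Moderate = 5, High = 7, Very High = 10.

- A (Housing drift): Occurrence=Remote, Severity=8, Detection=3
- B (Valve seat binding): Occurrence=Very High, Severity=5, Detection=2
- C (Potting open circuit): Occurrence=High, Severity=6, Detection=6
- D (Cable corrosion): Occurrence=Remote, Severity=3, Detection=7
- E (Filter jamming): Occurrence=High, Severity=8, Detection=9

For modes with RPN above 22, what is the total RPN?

RPN = Severity × Occurrence × Detection:
  A: 8 × 1 × 3 = 24
  B: 5 × 10 × 2 = 100
  C: 6 × 7 × 6 = 252
  D: 3 × 1 × 7 = 21
  E: 8 × 7 × 9 = 504
RPN > 22: A (24), B (100), C (252), E (504).
Sum: 24 + 100 + 252 + 504 = 880.

880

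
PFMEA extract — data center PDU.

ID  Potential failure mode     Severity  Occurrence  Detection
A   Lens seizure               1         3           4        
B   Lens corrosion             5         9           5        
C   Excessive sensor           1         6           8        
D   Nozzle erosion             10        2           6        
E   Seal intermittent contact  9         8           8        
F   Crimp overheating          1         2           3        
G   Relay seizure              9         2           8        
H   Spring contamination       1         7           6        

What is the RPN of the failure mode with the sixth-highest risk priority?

RPN = Severity × Occurrence × Detection:
  A: 1 × 3 × 4 = 12
  B: 5 × 9 × 5 = 225
  C: 1 × 6 × 8 = 48
  D: 10 × 2 × 6 = 120
  E: 9 × 8 × 8 = 576
  F: 1 × 2 × 3 = 6
  G: 9 × 2 × 8 = 144
  H: 1 × 7 × 6 = 42
Sorted descending: 576, 225, 144, 120, 48, 42, 12, 6.
The sixth-highest RPN is 42 (H).

42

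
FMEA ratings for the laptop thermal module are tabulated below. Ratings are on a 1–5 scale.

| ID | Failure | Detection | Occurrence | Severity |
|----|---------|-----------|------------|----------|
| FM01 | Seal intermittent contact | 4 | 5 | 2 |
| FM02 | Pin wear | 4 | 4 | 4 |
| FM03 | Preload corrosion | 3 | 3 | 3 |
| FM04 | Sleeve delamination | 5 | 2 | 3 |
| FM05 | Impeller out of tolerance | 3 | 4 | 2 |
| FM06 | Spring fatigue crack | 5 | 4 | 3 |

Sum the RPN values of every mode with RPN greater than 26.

221

RPN = Severity × Occurrence × Detection:
  FM01: 2 × 5 × 4 = 40
  FM02: 4 × 4 × 4 = 64
  FM03: 3 × 3 × 3 = 27
  FM04: 3 × 2 × 5 = 30
  FM05: 2 × 4 × 3 = 24
  FM06: 3 × 4 × 5 = 60
RPN > 26: FM01 (40), FM02 (64), FM03 (27), FM04 (30), FM06 (60).
Sum: 40 + 64 + 27 + 30 + 60 = 221.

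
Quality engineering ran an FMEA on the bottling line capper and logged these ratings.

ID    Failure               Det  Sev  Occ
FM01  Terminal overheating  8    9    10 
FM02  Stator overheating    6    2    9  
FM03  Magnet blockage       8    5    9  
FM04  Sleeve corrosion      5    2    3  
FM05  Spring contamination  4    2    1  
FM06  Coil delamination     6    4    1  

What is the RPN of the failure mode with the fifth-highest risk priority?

24

RPN = Severity × Occurrence × Detection:
  FM01: 9 × 10 × 8 = 720
  FM02: 2 × 9 × 6 = 108
  FM03: 5 × 9 × 8 = 360
  FM04: 2 × 3 × 5 = 30
  FM05: 2 × 1 × 4 = 8
  FM06: 4 × 1 × 6 = 24
Sorted descending: 720, 360, 108, 30, 24, 8.
The fifth-highest RPN is 24 (FM06).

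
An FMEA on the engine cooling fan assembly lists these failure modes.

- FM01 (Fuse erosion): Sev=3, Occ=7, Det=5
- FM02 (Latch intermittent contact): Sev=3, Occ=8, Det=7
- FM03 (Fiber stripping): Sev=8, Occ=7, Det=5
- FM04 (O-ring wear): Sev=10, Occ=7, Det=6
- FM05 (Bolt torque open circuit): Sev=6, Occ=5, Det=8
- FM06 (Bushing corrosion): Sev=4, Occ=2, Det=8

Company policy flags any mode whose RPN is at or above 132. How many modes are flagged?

4

RPN = Severity × Occurrence × Detection:
  FM01: 3 × 7 × 5 = 105
  FM02: 3 × 8 × 7 = 168
  FM03: 8 × 7 × 5 = 280
  FM04: 10 × 7 × 6 = 420
  FM05: 6 × 5 × 8 = 240
  FM06: 4 × 2 × 8 = 64
Modes with RPN ≥ 132: FM02 (168), FM03 (280), FM04 (420), FM05 (240) → 4.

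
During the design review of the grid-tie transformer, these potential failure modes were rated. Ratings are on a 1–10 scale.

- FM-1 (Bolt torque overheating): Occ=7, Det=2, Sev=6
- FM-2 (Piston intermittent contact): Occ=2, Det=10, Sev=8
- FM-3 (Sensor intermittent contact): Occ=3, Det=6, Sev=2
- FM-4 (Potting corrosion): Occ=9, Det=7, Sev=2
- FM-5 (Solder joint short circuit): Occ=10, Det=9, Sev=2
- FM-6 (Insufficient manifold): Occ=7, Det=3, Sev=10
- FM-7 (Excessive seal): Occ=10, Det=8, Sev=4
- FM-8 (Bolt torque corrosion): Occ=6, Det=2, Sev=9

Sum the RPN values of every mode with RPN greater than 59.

1188

RPN = Severity × Occurrence × Detection:
  FM-1: 6 × 7 × 2 = 84
  FM-2: 8 × 2 × 10 = 160
  FM-3: 2 × 3 × 6 = 36
  FM-4: 2 × 9 × 7 = 126
  FM-5: 2 × 10 × 9 = 180
  FM-6: 10 × 7 × 3 = 210
  FM-7: 4 × 10 × 8 = 320
  FM-8: 9 × 6 × 2 = 108
RPN > 59: FM-1 (84), FM-2 (160), FM-4 (126), FM-5 (180), FM-6 (210), FM-7 (320), FM-8 (108).
Sum: 84 + 160 + 126 + 180 + 210 + 320 + 108 = 1188.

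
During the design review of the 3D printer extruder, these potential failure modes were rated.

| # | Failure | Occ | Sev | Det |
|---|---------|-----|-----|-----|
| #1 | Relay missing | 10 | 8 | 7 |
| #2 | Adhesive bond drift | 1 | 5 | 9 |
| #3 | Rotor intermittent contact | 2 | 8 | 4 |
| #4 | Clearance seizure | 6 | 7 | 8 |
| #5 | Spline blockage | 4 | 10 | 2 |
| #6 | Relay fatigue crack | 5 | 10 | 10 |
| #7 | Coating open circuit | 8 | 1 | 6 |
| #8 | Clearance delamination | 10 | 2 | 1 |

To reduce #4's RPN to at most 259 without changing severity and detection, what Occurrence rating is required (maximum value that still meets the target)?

4

#4: S=7, O=6, D=8 → current RPN = 336.
Fixed product = 56. Need 56 × O ≤ 259, so O ≤ 259/56 = 4.62.
Maximum integer Occurrence rating = 4 (gives RPN 224; O=5 would give 280 > 259).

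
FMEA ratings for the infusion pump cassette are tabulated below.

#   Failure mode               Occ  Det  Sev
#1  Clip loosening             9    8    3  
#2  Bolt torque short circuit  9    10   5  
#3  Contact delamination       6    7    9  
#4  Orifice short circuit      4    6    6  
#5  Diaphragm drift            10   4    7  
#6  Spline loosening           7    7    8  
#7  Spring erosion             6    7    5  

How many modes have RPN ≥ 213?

5

RPN = Severity × Occurrence × Detection:
  #1: 3 × 9 × 8 = 216
  #2: 5 × 9 × 10 = 450
  #3: 9 × 6 × 7 = 378
  #4: 6 × 4 × 6 = 144
  #5: 7 × 10 × 4 = 280
  #6: 8 × 7 × 7 = 392
  #7: 5 × 6 × 7 = 210
Modes with RPN ≥ 213: #1 (216), #2 (450), #3 (378), #5 (280), #6 (392) → 5.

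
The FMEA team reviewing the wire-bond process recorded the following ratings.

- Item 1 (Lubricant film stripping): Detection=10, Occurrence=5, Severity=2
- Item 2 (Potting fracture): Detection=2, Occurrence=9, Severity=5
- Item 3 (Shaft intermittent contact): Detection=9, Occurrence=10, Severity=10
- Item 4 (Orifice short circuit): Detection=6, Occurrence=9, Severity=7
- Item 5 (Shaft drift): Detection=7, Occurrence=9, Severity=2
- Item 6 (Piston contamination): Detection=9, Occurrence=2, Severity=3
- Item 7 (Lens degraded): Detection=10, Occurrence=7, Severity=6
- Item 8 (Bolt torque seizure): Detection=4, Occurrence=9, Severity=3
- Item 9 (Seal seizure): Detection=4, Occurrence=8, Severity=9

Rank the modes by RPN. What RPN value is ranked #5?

RPN = Severity × Occurrence × Detection:
  Item 1: 2 × 5 × 10 = 100
  Item 2: 5 × 9 × 2 = 90
  Item 3: 10 × 10 × 9 = 900
  Item 4: 7 × 9 × 6 = 378
  Item 5: 2 × 9 × 7 = 126
  Item 6: 3 × 2 × 9 = 54
  Item 7: 6 × 7 × 10 = 420
  Item 8: 3 × 9 × 4 = 108
  Item 9: 9 × 8 × 4 = 288
Sorted descending: 900, 420, 378, 288, 126, 108, 100, 90, 54.
The fifth-highest RPN is 126 (Item 5).

126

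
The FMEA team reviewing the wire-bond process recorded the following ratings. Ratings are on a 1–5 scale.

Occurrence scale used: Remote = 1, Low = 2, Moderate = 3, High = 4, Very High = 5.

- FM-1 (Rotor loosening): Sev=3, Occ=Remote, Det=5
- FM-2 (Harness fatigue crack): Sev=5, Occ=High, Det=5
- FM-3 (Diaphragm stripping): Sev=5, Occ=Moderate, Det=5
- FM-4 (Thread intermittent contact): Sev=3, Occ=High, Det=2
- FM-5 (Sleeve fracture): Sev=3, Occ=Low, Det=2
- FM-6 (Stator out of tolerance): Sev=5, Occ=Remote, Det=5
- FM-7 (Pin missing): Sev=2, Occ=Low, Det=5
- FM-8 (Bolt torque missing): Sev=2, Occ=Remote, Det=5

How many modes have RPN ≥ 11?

7

RPN = Severity × Occurrence × Detection:
  FM-1: 3 × 1 × 5 = 15
  FM-2: 5 × 4 × 5 = 100
  FM-3: 5 × 3 × 5 = 75
  FM-4: 3 × 4 × 2 = 24
  FM-5: 3 × 2 × 2 = 12
  FM-6: 5 × 1 × 5 = 25
  FM-7: 2 × 2 × 5 = 20
  FM-8: 2 × 1 × 5 = 10
Modes with RPN ≥ 11: FM-1 (15), FM-2 (100), FM-3 (75), FM-4 (24), FM-5 (12), FM-6 (25), FM-7 (20) → 7.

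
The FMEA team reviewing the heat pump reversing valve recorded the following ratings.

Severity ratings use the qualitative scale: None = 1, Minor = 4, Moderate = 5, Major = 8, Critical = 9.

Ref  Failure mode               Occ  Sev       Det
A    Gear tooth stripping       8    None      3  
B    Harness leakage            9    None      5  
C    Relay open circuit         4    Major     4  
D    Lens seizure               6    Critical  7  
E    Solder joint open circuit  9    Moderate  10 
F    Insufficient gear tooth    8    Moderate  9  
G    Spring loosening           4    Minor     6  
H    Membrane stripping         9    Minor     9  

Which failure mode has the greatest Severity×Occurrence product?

Criticality = Severity × Occurrence:
  A: 1 × 8 = 8
  B: 1 × 9 = 9
  C: 8 × 4 = 32
  D: 9 × 6 = 54
  E: 5 × 9 = 45
  F: 5 × 8 = 40
  G: 4 × 4 = 16
  H: 4 × 9 = 36
Highest criticality is 54 → D.

D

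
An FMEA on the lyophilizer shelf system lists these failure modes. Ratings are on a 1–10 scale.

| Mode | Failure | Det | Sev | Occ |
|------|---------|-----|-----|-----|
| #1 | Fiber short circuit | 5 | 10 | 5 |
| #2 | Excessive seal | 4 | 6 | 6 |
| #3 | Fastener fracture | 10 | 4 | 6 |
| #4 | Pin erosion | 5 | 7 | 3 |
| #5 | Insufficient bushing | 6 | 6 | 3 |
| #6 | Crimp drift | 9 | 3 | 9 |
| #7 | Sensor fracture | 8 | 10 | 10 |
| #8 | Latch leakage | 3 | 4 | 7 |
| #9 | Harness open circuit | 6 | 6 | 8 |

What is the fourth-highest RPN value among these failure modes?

RPN = Severity × Occurrence × Detection:
  #1: 10 × 5 × 5 = 250
  #2: 6 × 6 × 4 = 144
  #3: 4 × 6 × 10 = 240
  #4: 7 × 3 × 5 = 105
  #5: 6 × 3 × 6 = 108
  #6: 3 × 9 × 9 = 243
  #7: 10 × 10 × 8 = 800
  #8: 4 × 7 × 3 = 84
  #9: 6 × 8 × 6 = 288
Sorted descending: 800, 288, 250, 243, 240, 144, 108, 105, 84.
The fourth-highest RPN is 243 (#6).

243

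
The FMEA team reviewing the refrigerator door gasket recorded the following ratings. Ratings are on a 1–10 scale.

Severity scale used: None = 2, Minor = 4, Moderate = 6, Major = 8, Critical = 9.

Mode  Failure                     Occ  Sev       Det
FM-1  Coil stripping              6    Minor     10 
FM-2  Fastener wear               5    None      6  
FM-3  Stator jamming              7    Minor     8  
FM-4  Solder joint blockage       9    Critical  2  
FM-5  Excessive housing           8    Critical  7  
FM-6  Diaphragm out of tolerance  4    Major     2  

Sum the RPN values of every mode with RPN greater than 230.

744

RPN = Severity × Occurrence × Detection:
  FM-1: 4 × 6 × 10 = 240
  FM-2: 2 × 5 × 6 = 60
  FM-3: 4 × 7 × 8 = 224
  FM-4: 9 × 9 × 2 = 162
  FM-5: 9 × 8 × 7 = 504
  FM-6: 8 × 4 × 2 = 64
RPN > 230: FM-1 (240), FM-5 (504).
Sum: 240 + 504 = 744.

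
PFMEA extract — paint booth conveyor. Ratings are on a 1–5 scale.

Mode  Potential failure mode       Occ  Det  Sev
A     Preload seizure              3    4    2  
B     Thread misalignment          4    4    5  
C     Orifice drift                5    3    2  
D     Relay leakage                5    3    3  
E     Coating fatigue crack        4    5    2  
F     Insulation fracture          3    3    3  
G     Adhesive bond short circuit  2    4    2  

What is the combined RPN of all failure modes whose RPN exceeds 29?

195

RPN = Severity × Occurrence × Detection:
  A: 2 × 3 × 4 = 24
  B: 5 × 4 × 4 = 80
  C: 2 × 5 × 3 = 30
  D: 3 × 5 × 3 = 45
  E: 2 × 4 × 5 = 40
  F: 3 × 3 × 3 = 27
  G: 2 × 2 × 4 = 16
RPN > 29: B (80), C (30), D (45), E (40).
Sum: 80 + 30 + 45 + 40 = 195.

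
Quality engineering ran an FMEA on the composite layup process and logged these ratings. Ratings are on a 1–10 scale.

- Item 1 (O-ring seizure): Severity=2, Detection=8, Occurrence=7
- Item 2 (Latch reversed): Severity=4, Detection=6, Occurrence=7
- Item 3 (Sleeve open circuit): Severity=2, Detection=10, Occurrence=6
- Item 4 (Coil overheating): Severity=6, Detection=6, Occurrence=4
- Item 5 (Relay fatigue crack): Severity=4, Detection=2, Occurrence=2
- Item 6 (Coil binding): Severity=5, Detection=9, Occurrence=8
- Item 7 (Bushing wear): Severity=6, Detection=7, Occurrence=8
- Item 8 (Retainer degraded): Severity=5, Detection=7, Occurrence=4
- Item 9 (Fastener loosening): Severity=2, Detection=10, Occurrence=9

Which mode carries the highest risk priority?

RPN = Severity × Occurrence × Detection:
  Item 1: 2 × 7 × 8 = 112
  Item 2: 4 × 7 × 6 = 168
  Item 3: 2 × 6 × 10 = 120
  Item 4: 6 × 4 × 6 = 144
  Item 5: 4 × 2 × 2 = 16
  Item 6: 5 × 8 × 9 = 360
  Item 7: 6 × 8 × 7 = 336
  Item 8: 5 × 4 × 7 = 140
  Item 9: 2 × 9 × 10 = 180
Highest RPN is 360 → Item 6.

Item 6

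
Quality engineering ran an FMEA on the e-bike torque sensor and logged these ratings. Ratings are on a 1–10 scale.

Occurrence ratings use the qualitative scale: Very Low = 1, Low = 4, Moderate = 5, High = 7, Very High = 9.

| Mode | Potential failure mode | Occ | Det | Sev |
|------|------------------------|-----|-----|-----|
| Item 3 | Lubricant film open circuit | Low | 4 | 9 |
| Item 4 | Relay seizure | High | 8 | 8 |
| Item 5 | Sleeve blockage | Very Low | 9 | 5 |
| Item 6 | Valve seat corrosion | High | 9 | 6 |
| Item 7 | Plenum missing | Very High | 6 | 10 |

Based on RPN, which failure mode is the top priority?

Item 7

RPN = Severity × Occurrence × Detection:
  Item 3: 9 × 4 × 4 = 144
  Item 4: 8 × 7 × 8 = 448
  Item 5: 5 × 1 × 9 = 45
  Item 6: 6 × 7 × 9 = 378
  Item 7: 10 × 9 × 6 = 540
Highest RPN is 540 → Item 7.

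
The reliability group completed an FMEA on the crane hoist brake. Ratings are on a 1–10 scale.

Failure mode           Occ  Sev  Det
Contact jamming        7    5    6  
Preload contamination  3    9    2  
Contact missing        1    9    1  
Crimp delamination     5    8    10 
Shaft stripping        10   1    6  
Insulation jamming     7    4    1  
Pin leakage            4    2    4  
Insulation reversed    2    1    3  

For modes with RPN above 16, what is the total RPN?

784

RPN = Severity × Occurrence × Detection:
  Contact jamming: 5 × 7 × 6 = 210
  Preload contamination: 9 × 3 × 2 = 54
  Contact missing: 9 × 1 × 1 = 9
  Crimp delamination: 8 × 5 × 10 = 400
  Shaft stripping: 1 × 10 × 6 = 60
  Insulation jamming: 4 × 7 × 1 = 28
  Pin leakage: 2 × 4 × 4 = 32
  Insulation reversed: 1 × 2 × 3 = 6
RPN > 16: Contact jamming (210), Preload contamination (54), Crimp delamination (400), Shaft stripping (60), Insulation jamming (28), Pin leakage (32).
Sum: 210 + 54 + 400 + 60 + 28 + 32 = 784.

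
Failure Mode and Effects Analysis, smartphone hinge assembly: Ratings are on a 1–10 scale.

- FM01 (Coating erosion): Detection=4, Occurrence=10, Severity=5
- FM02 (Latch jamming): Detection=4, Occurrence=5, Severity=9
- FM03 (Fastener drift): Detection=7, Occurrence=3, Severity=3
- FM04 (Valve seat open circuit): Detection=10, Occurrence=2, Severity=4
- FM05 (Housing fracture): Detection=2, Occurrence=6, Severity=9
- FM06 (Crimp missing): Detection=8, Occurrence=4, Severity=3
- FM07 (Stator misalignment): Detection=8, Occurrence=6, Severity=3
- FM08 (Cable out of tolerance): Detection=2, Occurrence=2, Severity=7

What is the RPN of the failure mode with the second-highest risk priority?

RPN = Severity × Occurrence × Detection:
  FM01: 5 × 10 × 4 = 200
  FM02: 9 × 5 × 4 = 180
  FM03: 3 × 3 × 7 = 63
  FM04: 4 × 2 × 10 = 80
  FM05: 9 × 6 × 2 = 108
  FM06: 3 × 4 × 8 = 96
  FM07: 3 × 6 × 8 = 144
  FM08: 7 × 2 × 2 = 28
Sorted descending: 200, 180, 144, 108, 96, 80, 63, 28.
The second-highest RPN is 180 (FM02).

180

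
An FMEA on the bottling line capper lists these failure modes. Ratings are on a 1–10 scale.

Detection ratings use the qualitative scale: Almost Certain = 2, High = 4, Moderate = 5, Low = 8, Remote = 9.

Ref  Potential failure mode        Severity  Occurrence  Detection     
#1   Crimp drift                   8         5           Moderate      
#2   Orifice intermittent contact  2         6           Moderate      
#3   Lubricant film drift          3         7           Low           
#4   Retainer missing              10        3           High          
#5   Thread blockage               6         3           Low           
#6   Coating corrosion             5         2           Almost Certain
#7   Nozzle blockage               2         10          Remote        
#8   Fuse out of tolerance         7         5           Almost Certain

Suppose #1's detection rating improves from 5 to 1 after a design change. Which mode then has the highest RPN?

RPN = Severity × Occurrence × Detection:
  #1: 8 × 5 × 5 = 200
  #2: 2 × 6 × 5 = 60
  #3: 3 × 7 × 8 = 168
  #4: 10 × 3 × 4 = 120
  #5: 6 × 3 × 8 = 144
  #6: 5 × 2 × 2 = 20
  #7: 2 × 10 × 9 = 180
  #8: 7 × 5 × 2 = 70
After action: #1 → 8 × 5 × 1 = 40.
Revised RPNs: #7=180, #3=168, #5=144, #4=120, #8=70, #2=60, #1=40, #6=20.
Highest is now #7 (180).

#7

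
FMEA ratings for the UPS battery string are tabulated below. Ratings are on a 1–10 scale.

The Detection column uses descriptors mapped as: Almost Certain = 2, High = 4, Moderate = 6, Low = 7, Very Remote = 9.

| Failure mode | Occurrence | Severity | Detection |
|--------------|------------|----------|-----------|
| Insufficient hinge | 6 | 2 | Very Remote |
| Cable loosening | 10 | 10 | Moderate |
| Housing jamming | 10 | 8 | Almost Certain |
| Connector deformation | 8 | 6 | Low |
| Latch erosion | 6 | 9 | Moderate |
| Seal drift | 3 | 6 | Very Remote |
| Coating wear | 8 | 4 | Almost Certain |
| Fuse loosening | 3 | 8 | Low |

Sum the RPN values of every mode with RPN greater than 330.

RPN = Severity × Occurrence × Detection:
  Insufficient hinge: 2 × 6 × 9 = 108
  Cable loosening: 10 × 10 × 6 = 600
  Housing jamming: 8 × 10 × 2 = 160
  Connector deformation: 6 × 8 × 7 = 336
  Latch erosion: 9 × 6 × 6 = 324
  Seal drift: 6 × 3 × 9 = 162
  Coating wear: 4 × 8 × 2 = 64
  Fuse loosening: 8 × 3 × 7 = 168
RPN > 330: Cable loosening (600), Connector deformation (336).
Sum: 600 + 336 = 936.

936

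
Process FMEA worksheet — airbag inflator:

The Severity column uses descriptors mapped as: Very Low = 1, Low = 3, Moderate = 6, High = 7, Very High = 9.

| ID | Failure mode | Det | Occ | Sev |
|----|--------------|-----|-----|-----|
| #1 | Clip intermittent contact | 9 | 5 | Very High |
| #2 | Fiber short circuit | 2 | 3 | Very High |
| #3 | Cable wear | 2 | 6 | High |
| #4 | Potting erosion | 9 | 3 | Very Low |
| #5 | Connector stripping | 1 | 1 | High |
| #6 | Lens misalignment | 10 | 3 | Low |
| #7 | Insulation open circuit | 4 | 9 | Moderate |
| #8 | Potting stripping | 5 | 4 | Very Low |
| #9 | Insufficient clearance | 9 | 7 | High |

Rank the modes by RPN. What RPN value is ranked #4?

90

RPN = Severity × Occurrence × Detection:
  #1: 9 × 5 × 9 = 405
  #2: 9 × 3 × 2 = 54
  #3: 7 × 6 × 2 = 84
  #4: 1 × 3 × 9 = 27
  #5: 7 × 1 × 1 = 7
  #6: 3 × 3 × 10 = 90
  #7: 6 × 9 × 4 = 216
  #8: 1 × 4 × 5 = 20
  #9: 7 × 7 × 9 = 441
Sorted descending: 441, 405, 216, 90, 84, 54, 27, 20, 7.
The fourth-highest RPN is 90 (#6).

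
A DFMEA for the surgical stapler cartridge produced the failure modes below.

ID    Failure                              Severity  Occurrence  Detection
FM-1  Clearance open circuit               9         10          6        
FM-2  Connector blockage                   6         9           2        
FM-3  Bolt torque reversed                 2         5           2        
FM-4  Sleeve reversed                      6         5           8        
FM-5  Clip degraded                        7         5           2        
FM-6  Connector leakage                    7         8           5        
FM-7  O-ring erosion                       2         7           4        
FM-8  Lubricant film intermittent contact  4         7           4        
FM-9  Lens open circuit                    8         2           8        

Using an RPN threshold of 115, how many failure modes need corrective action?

RPN = Severity × Occurrence × Detection:
  FM-1: 9 × 10 × 6 = 540
  FM-2: 6 × 9 × 2 = 108
  FM-3: 2 × 5 × 2 = 20
  FM-4: 6 × 5 × 8 = 240
  FM-5: 7 × 5 × 2 = 70
  FM-6: 7 × 8 × 5 = 280
  FM-7: 2 × 7 × 4 = 56
  FM-8: 4 × 7 × 4 = 112
  FM-9: 8 × 2 × 8 = 128
Modes with RPN ≥ 115: FM-1 (540), FM-4 (240), FM-6 (280), FM-9 (128) → 4.

4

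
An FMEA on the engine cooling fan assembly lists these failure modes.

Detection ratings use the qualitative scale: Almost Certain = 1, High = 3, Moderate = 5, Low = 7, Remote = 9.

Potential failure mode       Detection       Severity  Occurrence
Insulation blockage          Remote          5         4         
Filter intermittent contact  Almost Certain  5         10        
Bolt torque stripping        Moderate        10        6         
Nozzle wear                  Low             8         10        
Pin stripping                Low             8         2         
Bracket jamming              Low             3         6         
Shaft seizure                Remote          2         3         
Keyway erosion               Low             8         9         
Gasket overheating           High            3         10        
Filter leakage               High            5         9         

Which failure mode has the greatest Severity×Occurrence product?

Nozzle wear

Criticality = Severity × Occurrence:
  Insulation blockage: 5 × 4 = 20
  Filter intermittent contact: 5 × 10 = 50
  Bolt torque stripping: 10 × 6 = 60
  Nozzle wear: 8 × 10 = 80
  Pin stripping: 8 × 2 = 16
  Bracket jamming: 3 × 6 = 18
  Shaft seizure: 2 × 3 = 6
  Keyway erosion: 8 × 9 = 72
  Gasket overheating: 3 × 10 = 30
  Filter leakage: 5 × 9 = 45
Highest criticality is 80 → Nozzle wear.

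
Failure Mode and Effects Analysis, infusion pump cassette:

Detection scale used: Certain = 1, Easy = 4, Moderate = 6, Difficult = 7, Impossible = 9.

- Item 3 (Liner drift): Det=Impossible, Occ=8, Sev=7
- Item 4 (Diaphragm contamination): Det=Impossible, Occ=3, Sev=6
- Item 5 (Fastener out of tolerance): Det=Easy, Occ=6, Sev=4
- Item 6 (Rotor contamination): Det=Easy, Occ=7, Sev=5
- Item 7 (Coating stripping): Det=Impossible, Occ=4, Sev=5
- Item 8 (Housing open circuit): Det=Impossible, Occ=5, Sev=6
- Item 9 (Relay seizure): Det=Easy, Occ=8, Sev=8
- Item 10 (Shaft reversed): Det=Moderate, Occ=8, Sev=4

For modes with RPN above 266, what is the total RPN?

RPN = Severity × Occurrence × Detection:
  Item 3: 7 × 8 × 9 = 504
  Item 4: 6 × 3 × 9 = 162
  Item 5: 4 × 6 × 4 = 96
  Item 6: 5 × 7 × 4 = 140
  Item 7: 5 × 4 × 9 = 180
  Item 8: 6 × 5 × 9 = 270
  Item 9: 8 × 8 × 4 = 256
  Item 10: 4 × 8 × 6 = 192
RPN > 266: Item 3 (504), Item 8 (270).
Sum: 504 + 270 = 774.

774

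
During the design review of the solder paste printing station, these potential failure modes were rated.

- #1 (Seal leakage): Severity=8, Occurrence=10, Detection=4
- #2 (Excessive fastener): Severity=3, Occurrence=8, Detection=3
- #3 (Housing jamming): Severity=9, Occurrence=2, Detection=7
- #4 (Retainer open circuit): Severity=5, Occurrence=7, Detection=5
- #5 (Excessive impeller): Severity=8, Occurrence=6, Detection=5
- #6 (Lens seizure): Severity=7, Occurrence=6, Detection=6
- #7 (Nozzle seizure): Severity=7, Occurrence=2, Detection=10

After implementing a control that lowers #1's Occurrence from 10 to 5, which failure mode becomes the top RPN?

#6

RPN = Severity × Occurrence × Detection:
  #1: 8 × 10 × 4 = 320
  #2: 3 × 8 × 3 = 72
  #3: 9 × 2 × 7 = 126
  #4: 5 × 7 × 5 = 175
  #5: 8 × 6 × 5 = 240
  #6: 7 × 6 × 6 = 252
  #7: 7 × 2 × 10 = 140
After action: #1 → 8 × 5 × 4 = 160.
Revised RPNs: #6=252, #5=240, #4=175, #1=160, #7=140, #3=126, #2=72.
Highest is now #6 (252).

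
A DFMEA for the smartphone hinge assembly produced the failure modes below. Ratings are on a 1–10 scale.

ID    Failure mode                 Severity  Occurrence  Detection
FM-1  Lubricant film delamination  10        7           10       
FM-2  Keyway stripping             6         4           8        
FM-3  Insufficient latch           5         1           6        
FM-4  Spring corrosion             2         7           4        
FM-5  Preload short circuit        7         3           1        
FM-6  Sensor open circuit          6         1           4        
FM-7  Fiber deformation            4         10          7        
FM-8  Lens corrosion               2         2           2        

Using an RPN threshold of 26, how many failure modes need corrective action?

RPN = Severity × Occurrence × Detection:
  FM-1: 10 × 7 × 10 = 700
  FM-2: 6 × 4 × 8 = 192
  FM-3: 5 × 1 × 6 = 30
  FM-4: 2 × 7 × 4 = 56
  FM-5: 7 × 3 × 1 = 21
  FM-6: 6 × 1 × 4 = 24
  FM-7: 4 × 10 × 7 = 280
  FM-8: 2 × 2 × 2 = 8
Modes with RPN ≥ 26: FM-1 (700), FM-2 (192), FM-3 (30), FM-4 (56), FM-7 (280) → 5.

5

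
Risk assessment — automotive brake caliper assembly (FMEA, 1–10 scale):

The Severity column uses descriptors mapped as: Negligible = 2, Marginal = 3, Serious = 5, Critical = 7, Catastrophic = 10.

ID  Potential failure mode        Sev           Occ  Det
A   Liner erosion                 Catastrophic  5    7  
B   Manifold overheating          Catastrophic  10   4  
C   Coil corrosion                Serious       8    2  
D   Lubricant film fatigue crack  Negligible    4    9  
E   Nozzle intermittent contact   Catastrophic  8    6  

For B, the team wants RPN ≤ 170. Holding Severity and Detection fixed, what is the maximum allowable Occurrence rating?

B: S=10, O=10, D=4 → current RPN = 400.
Fixed product = 40. Need 40 × O ≤ 170, so O ≤ 170/40 = 4.25.
Maximum integer Occurrence rating = 4 (gives RPN 160; O=5 would give 200 > 170).

4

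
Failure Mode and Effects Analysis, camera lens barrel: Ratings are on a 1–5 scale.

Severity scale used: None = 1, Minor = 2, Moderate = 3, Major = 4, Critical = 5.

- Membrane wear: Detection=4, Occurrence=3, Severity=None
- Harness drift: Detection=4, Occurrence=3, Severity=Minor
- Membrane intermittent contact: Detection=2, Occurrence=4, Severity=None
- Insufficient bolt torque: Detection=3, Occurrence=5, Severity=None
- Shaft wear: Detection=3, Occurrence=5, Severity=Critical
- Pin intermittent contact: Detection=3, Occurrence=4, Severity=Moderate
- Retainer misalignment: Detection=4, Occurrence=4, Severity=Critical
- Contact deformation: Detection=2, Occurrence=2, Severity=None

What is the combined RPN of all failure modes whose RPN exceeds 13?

230

RPN = Severity × Occurrence × Detection:
  Membrane wear: 1 × 3 × 4 = 12
  Harness drift: 2 × 3 × 4 = 24
  Membrane intermittent contact: 1 × 4 × 2 = 8
  Insufficient bolt torque: 1 × 5 × 3 = 15
  Shaft wear: 5 × 5 × 3 = 75
  Pin intermittent contact: 3 × 4 × 3 = 36
  Retainer misalignment: 5 × 4 × 4 = 80
  Contact deformation: 1 × 2 × 2 = 4
RPN > 13: Harness drift (24), Insufficient bolt torque (15), Shaft wear (75), Pin intermittent contact (36), Retainer misalignment (80).
Sum: 24 + 15 + 75 + 36 + 80 = 230.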